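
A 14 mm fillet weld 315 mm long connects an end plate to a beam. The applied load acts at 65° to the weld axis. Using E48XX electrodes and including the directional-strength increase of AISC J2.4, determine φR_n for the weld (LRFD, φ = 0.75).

E48XX → F_EXX = 480 MPa.
t_e = 0.707 × 14 = 9.898 mm; A_we = 9.898 × 315 = 3118 mm².
Directional factor: 1.0 + 0.5 sin^1.5(65°) = 1.431.
F_nw = 0.6 × 480 × 1.431 = 412.2 MPa.
φR_n = 0.75 × 412.2 × 3118 × 10⁻³ = 964 kN.

φR_n ≈ 964 kN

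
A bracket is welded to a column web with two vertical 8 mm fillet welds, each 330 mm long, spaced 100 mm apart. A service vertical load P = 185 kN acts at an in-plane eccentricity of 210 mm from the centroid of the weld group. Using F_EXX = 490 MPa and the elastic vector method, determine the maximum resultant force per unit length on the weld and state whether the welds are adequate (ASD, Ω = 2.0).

Total weld length L_w = 660 mm. Treat welds as unit-width lines.
Polar moment about centroid: J = 2[d³/12 + d(b/2)²] = 2[330³/12 + 330×50²] = 7640000 mm³.
Direct shear f_v = P/L_w = 185×10³ / 660 = 280.3 N/mm (vertical).
Torsion M = P·e = 185×10³ × 210 = 38850000 N·mm.
Critical point at (x, y) = (50, 165) from centroid. f_tx = M·y/J = 839.1 N/mm; f_ty = M·x/J = 254.3 N/mm.
Resultant f_max = √[f_tx² + (f_v + f_ty)²] = √[839.1² + (280.3 + 254.3)²] = 994.9 N/mm.
Capacity per unit length: r_n/Ω = (1/2.0) × 0.6 × 490 × (0.707 × 8) = 831.4 N/mm.
994.9 > 831.4 → NOT adequate.

f_max ≈ 995 N/mm; NOT adequate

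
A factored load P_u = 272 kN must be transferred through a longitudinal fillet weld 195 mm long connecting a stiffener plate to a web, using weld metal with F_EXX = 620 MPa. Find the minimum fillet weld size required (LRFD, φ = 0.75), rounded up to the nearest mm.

Total weld length L = 195 mm.
Required throat t_e = P_u / (φ × 0.6 F_EXX × L) = 272 / (0.75 × 0.6 × 620 × 195 × 10⁻³) = 5 mm.
Required leg w = t_e / 0.707 = 7.071 mm → use 8 mm.

w = 8 mm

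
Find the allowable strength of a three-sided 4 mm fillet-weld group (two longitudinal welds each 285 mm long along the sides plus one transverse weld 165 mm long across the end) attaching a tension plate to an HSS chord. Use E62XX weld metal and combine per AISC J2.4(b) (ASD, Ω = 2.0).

R_n/Ω ≈ 387 kN

E62XX → F_EXX = 620 MPa.
t_e = 0.707 × 4 = 2.828 mm.
R_nwl = 0.6 × 620 × 2.828 × 570 × 10⁻³ = 599.6 kN (longitudinal, 2 welds).
R_nwt = 0.6 × 620 × 2.828 × 165 × 10⁻³ = 173.6 kN (transverse, base value).
(i) R_nwl + R_nwt = 773.2 kN; (ii) 0.85 R_nwl + 1.5 R_nwt = 770.1 kN.
R_n = max = 773.2 kN [governs: (i)]; R_n/Ω = 386.6 kN.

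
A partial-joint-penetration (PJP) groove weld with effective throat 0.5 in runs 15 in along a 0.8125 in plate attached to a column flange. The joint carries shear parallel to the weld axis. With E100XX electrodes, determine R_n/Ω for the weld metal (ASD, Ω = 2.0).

E100XX → F_EXX = 100 ksi.
Effective throat (given) t_e = 0.5 in.
A_we = 0.5 × 15 = 7.5 in².
F_nw = 0.6 F_EXX = 60 ksi.
R_n/Ω = (60 × 7.5) / 2.0 = 225 kip.

R_n/Ω ≈ 225 kip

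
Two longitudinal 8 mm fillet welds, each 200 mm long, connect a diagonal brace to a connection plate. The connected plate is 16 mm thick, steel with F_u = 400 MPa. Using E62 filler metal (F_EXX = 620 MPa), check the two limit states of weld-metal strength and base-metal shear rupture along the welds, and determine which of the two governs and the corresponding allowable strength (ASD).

R_n/Ω ≈ 421 kN (weld metal governs)

t_e = 0.707 × 8 = 5.656 mm; L = 400 mm.
Weld metal: R_n/Ω = (1/2.0) × 0.6 × 620 × 5.656 × 400 × 10⁻³ = 420.8 kN.
Base metal (shear rupture): R_n/Ω = (1/2.0) × 0.6 × 400 × 16 × 400 × 10⁻³ = 768 kN.
Governing: weld metal.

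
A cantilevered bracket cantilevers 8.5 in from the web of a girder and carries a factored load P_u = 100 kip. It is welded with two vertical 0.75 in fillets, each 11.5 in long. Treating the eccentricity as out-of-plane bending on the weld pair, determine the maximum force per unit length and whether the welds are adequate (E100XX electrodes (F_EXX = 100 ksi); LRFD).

f_max ≈ 19.8 kip/in; adequate

L_w = 2 × 11.5 = 23 in; section modulus (unit throat) S = 2 × L²/6 = 44.08 in².
Direct shear f_v = P/L_w = 100/23 = 4.348 kip/in.
Moment M = P × e = 100 × 8.5 = 850 kip·in; bending f_b = M/S = 19.28 kip/in.
f_max = √(f_v² + f_b²) = √(4.348² + 19.28²) = 19.77 kip/in.
φr_n = 0.75 × 0.6 × 100 × (0.707 × 0.75) = 23.86 kip/in → adequate.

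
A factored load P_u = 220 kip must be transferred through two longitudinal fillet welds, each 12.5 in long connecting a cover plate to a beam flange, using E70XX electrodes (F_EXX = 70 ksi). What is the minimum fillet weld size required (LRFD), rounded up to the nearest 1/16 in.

w = 7/16 in

Total weld length L = 25 in.
Required throat t_e = P_u / (φ × 0.6 F_EXX × L) = 220 / (0.75 × 0.6 × 70 × 25) = 0.2794 in.
Required leg w = t_e / 0.707 = 0.3951 in → use 7/16 in.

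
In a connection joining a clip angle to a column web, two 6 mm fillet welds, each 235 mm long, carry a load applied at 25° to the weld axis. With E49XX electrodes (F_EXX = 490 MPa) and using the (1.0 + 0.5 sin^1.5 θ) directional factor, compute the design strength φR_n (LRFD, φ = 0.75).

t_e = 0.707 × 6 = 4.242 mm; A_we = 4.242 × 470 = 1994 mm².
Directional factor: 1.0 + 0.5 sin^1.5(25°) = 1.137.
F_nw = 0.6 × 490 × 1.137 = 334.4 MPa.
φR_n = 0.75 × 334.4 × 1994 × 10⁻³ = 500 kN.

φR_n ≈ 500 kN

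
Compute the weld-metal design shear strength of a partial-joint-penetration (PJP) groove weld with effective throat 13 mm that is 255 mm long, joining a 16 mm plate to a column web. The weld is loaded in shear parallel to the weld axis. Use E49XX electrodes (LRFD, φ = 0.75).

E49XX → F_EXX = 490 MPa.
Effective throat (given) t_e = 13 mm.
A_we = 13 × 255 = 3315 mm².
F_nw = 0.6 F_EXX = 294 MPa.
φR_n = 0.75 × 294 × 3315 × 10⁻³ = 731 kN.

φR_n ≈ 731 kN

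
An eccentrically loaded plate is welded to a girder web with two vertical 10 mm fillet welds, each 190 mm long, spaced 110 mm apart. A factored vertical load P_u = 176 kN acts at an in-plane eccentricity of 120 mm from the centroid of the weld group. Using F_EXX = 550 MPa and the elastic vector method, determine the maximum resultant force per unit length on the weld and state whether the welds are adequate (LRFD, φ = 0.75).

Total weld length L_w = 380 mm. Treat welds as unit-width lines.
Polar moment about centroid: J = 2[d³/12 + d(b/2)²] = 2[190³/12 + 190×55²] = 2293000 mm³.
Direct shear f_v = P/L_w = 176×10³ / 380 = 463.2 N/mm (vertical).
Torsion M = P·e = 176×10³ × 120 = 21120000 N·mm.
Critical point at (x, y) = (55, 95) from centroid. f_tx = M·y/J = 875.1 N/mm; f_ty = M·x/J = 506.7 N/mm.
Resultant f_max = √[f_tx² + (f_v + f_ty)²] = √[875.1² + (463.2 + 506.7)²] = 1306 N/mm.
Capacity per unit length: φr_n = 0.75 × 0.6 × 550 × (0.707 × 10) = 1750 N/mm.
1306 ≤ 1750 → adequate.

f_max ≈ 1310 N/mm; adequate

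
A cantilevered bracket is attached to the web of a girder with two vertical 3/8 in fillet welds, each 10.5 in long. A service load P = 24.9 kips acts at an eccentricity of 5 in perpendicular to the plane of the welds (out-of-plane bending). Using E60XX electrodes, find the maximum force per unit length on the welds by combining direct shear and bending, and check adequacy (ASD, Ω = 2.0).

f_max ≈ 3.59 kip/in; adequate

E60XX → F_EXX = 60 ksi.
L_w = 2 × 10.5 = 21 in; section modulus (unit throat) S = 2 × L²/6 = 36.75 in².
Direct shear f_v = P/L_w = 24.9/21 = 1.186 kip/in.
Moment M = P × e = 24.9 × 5 = 124.5 kip·in; bending f_b = M/S = 3.388 kip/in.
f_max = √(f_v² + f_b²) = √(1.186² + 3.388²) = 3.589 kip/in.
r_n/Ω = (1/2.0) × 0.6 × 60 × (0.707 × 0.375) = 4.772 kip/in → adequate.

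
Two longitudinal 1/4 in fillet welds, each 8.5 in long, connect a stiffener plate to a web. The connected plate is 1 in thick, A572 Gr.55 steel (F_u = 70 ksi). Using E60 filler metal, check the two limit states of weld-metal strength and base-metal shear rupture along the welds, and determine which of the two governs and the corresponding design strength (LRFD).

φR_n ≈ 81.1 kips (weld metal governs)

E60XX → F_EXX = 60 ksi.
t_e = 0.707 × 0.25 = 0.1767 in; L = 17 in.
Weld metal: φR_n = 0.75 × 0.6 × 60 × 0.1767 × 17 = 81.13 kips.
Base metal (shear rupture): φR_n = 0.75 × 0.6 × 70 × 1 × 17 = 535.5 kips.
Governing: weld metal.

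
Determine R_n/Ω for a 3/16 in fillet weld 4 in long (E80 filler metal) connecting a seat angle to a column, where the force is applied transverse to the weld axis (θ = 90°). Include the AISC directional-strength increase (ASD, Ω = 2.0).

R_n/Ω ≈ 19.1 kip

E80XX → F_EXX = 80 ksi.
t_e = 0.707 × 0.1875 = 0.1326 in; A_we = 0.1326 × 4 = 0.5302 in².
Directional factor: 1.0 + 0.5 sin^1.5(90°) = 1.5.
F_nw = 0.6 × 80 × 1.5 = 72 ksi.
R_n/Ω = (72 × 0.5302) / 2.0 = 19.09 kip.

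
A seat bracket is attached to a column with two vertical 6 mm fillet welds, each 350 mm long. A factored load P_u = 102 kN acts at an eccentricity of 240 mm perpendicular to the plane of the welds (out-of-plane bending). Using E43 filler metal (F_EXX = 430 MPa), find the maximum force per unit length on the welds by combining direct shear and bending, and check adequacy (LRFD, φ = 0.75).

L_w = 2 × 350 = 700 mm; section modulus (unit throat) S = 2 × L²/6 = 40830 mm².
Direct shear f_v = P/L_w = 102×10³/700 = 145.7 N/mm.
Moment M = P × e = 102×10³ × 240 = 24480000 N·mm; bending f_b = M/S = 599.5 N/mm.
f_max = √(f_v² + f_b²) = √(145.7² + 599.5²) = 617 N/mm.
φr_n = 0.75 × 0.6 × 430 × (0.707 × 6) = 820.8 N/mm → adequate.

f_max ≈ 617 N/mm; adequate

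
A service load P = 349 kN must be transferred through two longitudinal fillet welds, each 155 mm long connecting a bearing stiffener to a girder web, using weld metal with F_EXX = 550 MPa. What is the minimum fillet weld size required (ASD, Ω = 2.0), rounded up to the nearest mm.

w = 10 mm

Total weld length L = 310 mm.
Required throat t_e = P × Ω / (0.6 F_EXX × L) = 349 × 2.0 / (0.6 × 550 × 310 × 10⁻³) = 6.823 mm.
Required leg w = t_e / 0.707 = 9.651 mm → use 10 mm.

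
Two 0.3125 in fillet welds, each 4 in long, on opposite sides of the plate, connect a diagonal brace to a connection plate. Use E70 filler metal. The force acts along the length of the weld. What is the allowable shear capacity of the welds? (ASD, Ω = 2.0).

R_n/Ω ≈ 37.1 kips

E70XX → F_EXX = 70 ksi.
Effective throat t_e = 0.707 × 0.3125 = 0.2209 in.
Total length L = 8 in; A_we = 0.2209 × 8 = 1.767 in².
F_nw = 0.6 F_EXX = 0.6 × 70 = 42 ksi.
R_n = 42 × 1.767 = 74.23 kips; R_n/Ω = 74.23/2.0 = 37.12 kips.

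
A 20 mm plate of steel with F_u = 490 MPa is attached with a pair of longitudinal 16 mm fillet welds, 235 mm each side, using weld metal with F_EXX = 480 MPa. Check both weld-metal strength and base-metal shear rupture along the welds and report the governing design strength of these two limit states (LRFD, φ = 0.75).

t_e = 0.707 × 16 = 11.31 mm; L = 470 mm.
Weld metal: φR_n = 0.75 × 0.6 × 480 × 11.31 × 470 × 10⁻³ = 1148 kN.
Base metal (shear rupture): φR_n = 0.75 × 0.6 × 490 × 20 × 470 × 10⁻³ = 2073 kN.
Governing: weld metal.

φR_n ≈ 1150 kN (weld metal governs)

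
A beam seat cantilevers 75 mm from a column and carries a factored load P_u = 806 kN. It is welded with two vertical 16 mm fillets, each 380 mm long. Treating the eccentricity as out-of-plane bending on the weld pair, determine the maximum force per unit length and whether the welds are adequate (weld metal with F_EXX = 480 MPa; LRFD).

f_max ≈ 1640 N/mm; adequate

L_w = 2 × 380 = 760 mm; section modulus (unit throat) S = 2 × L²/6 = 48130 mm².
Direct shear f_v = P/L_w = 806×10³/760 = 1061 N/mm.
Moment M = P × e = 806×10³ × 75 = 60450000 N·mm; bending f_b = M/S = 1256 N/mm.
f_max = √(f_v² + f_b²) = √(1061² + 1256²) = 1644 N/mm.
φr_n = 0.75 × 0.6 × 480 × (0.707 × 16) = 2443 N/mm → adequate.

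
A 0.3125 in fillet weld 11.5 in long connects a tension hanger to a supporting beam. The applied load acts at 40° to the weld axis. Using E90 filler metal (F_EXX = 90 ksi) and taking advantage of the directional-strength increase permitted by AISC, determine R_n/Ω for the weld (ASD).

R_n/Ω ≈ 86.3 kip

t_e = 0.707 × 0.3125 = 0.2209 in; A_we = 0.2209 × 11.5 = 2.541 in².
Directional factor: 1.0 + 0.5 sin^1.5(40°) = 1.258.
F_nw = 0.6 × 90 × 1.258 = 67.91 ksi.
R_n/Ω = (67.91 × 2.541) / 2.0 = 86.28 kip.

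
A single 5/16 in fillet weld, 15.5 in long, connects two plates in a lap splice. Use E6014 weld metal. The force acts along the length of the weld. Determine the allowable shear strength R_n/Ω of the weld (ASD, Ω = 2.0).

R_n/Ω ≈ 61.6 kips

E60XX → F_EXX = 60 ksi.
Effective throat t_e = 0.707 × 0.3125 = 0.2209 in.
Total length L = 15.5 in; A_we = 0.2209 × 15.5 = 3.425 in².
F_nw = 0.6 F_EXX = 0.6 × 60 = 36 ksi.
R_n = 36 × 3.425 = 123.3 kips; R_n/Ω = 123.3/2.0 = 61.64 kips.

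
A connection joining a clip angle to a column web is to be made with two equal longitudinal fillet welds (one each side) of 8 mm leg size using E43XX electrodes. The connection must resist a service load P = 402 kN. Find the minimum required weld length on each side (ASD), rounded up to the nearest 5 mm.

L = 280 mm on each side

E43XX → F_EXX = 430 MPa.
Throat t_e = 0.707 × 8 = 5.656 mm.
r_n/Ω = (0.6 × 430 × 5.656) / 2.0 = 729.6 N/mm = 0.7296 kN/mm.
L_req = P / (r_n/Ω) = 402 / 0.7296 = 551 mm total.
Per side: 551 / 2 = 275.5 mm.
Round up → use L = 280 mm on each side.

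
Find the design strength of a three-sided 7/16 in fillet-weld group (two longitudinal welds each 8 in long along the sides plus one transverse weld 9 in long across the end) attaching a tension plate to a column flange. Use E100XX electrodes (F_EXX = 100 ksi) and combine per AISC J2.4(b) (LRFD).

φR_n ≈ 377 kip

t_e = 0.707 × 0.4375 = 0.3093 in.
R_nwl = 0.6 × 100 × 0.3093 × 16 = 296.9 kip (longitudinal, 2 welds).
R_nwt = 0.6 × 100 × 0.3093 × 9 = 167 kip (transverse, base value).
(i) R_nwl + R_nwt = 464 kip; (ii) 0.85 R_nwl + 1.5 R_nwt = 502.9 kip.
R_n = max = 502.9 kip [governs: (ii)]; φR_n = 377.2 kip.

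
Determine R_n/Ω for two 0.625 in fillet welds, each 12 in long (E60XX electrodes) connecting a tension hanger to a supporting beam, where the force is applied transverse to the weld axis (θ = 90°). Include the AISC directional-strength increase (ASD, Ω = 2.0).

E60XX → F_EXX = 60 ksi.
t_e = 0.707 × 0.625 = 0.4419 in; A_we = 0.4419 × 24 = 10.6 in².
Directional factor: 1.0 + 0.5 sin^1.5(90°) = 1.5.
F_nw = 0.6 × 60 × 1.5 = 54 ksi.
R_n/Ω = (54 × 10.6) / 2.0 = 286.3 kip.

R_n/Ω ≈ 286 kip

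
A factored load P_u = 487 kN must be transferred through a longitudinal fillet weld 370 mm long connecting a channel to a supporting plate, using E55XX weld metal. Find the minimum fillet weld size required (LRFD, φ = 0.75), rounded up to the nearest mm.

w = 8 mm

E55XX → F_EXX = 550 MPa.
Total weld length L = 370 mm.
Required throat t_e = P_u / (φ × 0.6 F_EXX × L) = 487 / (0.75 × 0.6 × 550 × 370 × 10⁻³) = 5.318 mm.
Required leg w = t_e / 0.707 = 7.522 mm → use 8 mm.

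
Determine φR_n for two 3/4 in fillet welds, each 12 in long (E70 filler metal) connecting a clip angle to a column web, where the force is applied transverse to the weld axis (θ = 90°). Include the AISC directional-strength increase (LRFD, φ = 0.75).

E70XX → F_EXX = 70 ksi.
t_e = 0.707 × 0.75 = 0.5302 in; A_we = 0.5302 × 24 = 12.73 in².
Directional factor: 1.0 + 0.5 sin^1.5(90°) = 1.5.
F_nw = 0.6 × 70 × 1.5 = 63 ksi.
φR_n = 0.75 × 63 × 12.73 = 601.3 kips.

φR_n ≈ 601 kips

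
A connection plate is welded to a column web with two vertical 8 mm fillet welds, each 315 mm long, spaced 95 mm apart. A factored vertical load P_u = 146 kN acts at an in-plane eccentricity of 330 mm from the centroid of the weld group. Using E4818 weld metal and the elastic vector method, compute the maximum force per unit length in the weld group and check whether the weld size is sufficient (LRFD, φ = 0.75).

E48XX → F_EXX = 480 MPa.
Total weld length L_w = 630 mm. Treat welds as unit-width lines.
Polar moment about centroid: J = 2[d³/12 + d(b/2)²] = 2[315³/12 + 315×47.5²] = 6631000 mm³.
Direct shear f_v = P/L_w = 146×10³ / 630 = 231.7 N/mm (vertical).
Torsion M = P·e = 146×10³ × 330 = 48180000 N·mm.
Critical point at (x, y) = (47.5, 157.5) from centroid. f_tx = M·y/J = 1144 N/mm; f_ty = M·x/J = 345.1 N/mm.
Resultant f_max = √[f_tx² + (f_v + f_ty)²] = √[1144² + (231.7 + 345.1)²] = 1282 N/mm.
Capacity per unit length: φr_n = 0.75 × 0.6 × 480 × (0.707 × 8) = 1222 N/mm.
1282 > 1222 → NOT adequate.

f_max ≈ 1280 N/mm; NOT adequate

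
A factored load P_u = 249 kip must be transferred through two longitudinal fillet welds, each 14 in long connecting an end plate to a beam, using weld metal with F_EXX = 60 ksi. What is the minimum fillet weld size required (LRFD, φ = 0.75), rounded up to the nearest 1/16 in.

Total weld length L = 28 in.
Required throat t_e = P_u / (φ × 0.6 F_EXX × L) = 249 / (0.75 × 0.6 × 60 × 28) = 0.3294 in.
Required leg w = t_e / 0.707 = 0.4659 in → use 1/2 in.

w = 1/2 in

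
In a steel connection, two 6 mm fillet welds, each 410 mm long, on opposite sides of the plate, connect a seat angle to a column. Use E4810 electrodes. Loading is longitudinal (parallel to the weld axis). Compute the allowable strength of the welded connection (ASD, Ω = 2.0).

E48XX → F_EXX = 480 MPa.
Effective throat t_e = 0.707 × 6 = 4.242 mm.
Total length L = 820 mm; A_we = 4.242 × 820 = 3478 mm².
F_nw = 0.6 F_EXX = 0.6 × 480 = 288 MPa.
R_n = 288 × 3478 × 10⁻³ = 1002 kN; R_n/Ω = 1002/2.0 = 500.9 kN.

R_n/Ω ≈ 501 kN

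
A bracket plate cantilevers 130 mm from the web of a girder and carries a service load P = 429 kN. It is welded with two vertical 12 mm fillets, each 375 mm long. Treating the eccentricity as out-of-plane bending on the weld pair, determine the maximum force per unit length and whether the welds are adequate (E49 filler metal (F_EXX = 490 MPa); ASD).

L_w = 2 × 375 = 750 mm; section modulus (unit throat) S = 2 × L²/6 = 46880 mm².
Direct shear f_v = P/L_w = 429×10³/750 = 572 N/mm.
Moment M = P × e = 429×10³ × 130 = 55770000 N·mm; bending f_b = M/S = 1190 N/mm.
f_max = √(f_v² + f_b²) = √(572² + 1190²) = 1320 N/mm.
r_n/Ω = (1/2.0) × 0.6 × 490 × (0.707 × 12) = 1247 N/mm → NOT adequate.

f_max ≈ 1320 N/mm; NOT adequate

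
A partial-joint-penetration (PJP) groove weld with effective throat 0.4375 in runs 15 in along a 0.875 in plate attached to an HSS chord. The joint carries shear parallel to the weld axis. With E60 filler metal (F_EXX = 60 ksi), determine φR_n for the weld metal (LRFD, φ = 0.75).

φR_n ≈ 177 kips

Effective throat (given) t_e = 0.4375 in.
A_we = 0.4375 × 15 = 6.562 in².
F_nw = 0.6 F_EXX = 36 ksi.
φR_n = 0.75 × 36 × 6.562 = 177.2 kips.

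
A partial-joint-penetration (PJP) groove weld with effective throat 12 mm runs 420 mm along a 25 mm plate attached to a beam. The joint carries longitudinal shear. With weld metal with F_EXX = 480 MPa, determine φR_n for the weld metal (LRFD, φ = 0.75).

Effective throat (given) t_e = 12 mm.
A_we = 12 × 420 = 5040 mm².
F_nw = 0.6 F_EXX = 288 MPa.
φR_n = 0.75 × 288 × 5040 × 10⁻³ = 1089 kN.

φR_n ≈ 1090 kN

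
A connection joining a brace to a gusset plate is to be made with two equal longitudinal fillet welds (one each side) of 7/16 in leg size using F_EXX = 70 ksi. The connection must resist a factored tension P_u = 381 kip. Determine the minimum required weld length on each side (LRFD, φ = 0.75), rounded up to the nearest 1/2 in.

Throat t_e = 0.707 × 0.4375 = 0.3093 in.
φr_n = 0.75 × 0.6 × 70 × 0.3093 = 9.743 kip/in.
L_req = P_u / φr_n = 381 / 9.743 = 39.1 in total.
Per side: 39.1 / 2 = 19.55 in.
Round up → use L = 20 in on each side.

L = 20 in on each side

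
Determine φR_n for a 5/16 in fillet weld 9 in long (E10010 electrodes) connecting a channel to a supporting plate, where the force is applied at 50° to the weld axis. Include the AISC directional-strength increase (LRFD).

E100XX → F_EXX = 100 ksi.
t_e = 0.707 × 0.3125 = 0.2209 in; A_we = 0.2209 × 9 = 1.988 in².
Directional factor: 1.0 + 0.5 sin^1.5(50°) = 1.335.
F_nw = 0.6 × 100 × 1.335 = 80.11 ksi.
φR_n = 0.75 × 80.11 × 1.988 = 119.5 kips.

φR_n ≈ 119 kips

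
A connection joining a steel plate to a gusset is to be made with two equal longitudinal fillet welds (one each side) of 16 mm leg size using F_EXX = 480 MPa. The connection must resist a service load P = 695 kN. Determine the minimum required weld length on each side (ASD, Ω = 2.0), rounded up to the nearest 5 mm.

Throat t_e = 0.707 × 16 = 11.31 mm.
r_n/Ω = (0.6 × 480 × 11.31) / 2.0 = 1629 N/mm = 1.629 kN/mm.
L_req = P / (r_n/Ω) = 695 / 1.629 = 426.7 mm total.
Per side: 426.7 / 2 = 213.3 mm.
Round up → use L = 215 mm on each side.

L = 215 mm on each side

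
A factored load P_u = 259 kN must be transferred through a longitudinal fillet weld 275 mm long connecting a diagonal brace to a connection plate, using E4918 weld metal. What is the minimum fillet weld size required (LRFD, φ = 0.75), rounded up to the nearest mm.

E49XX → F_EXX = 490 MPa.
Total weld length L = 275 mm.
Required throat t_e = P_u / (φ × 0.6 F_EXX × L) = 259 / (0.75 × 0.6 × 490 × 275 × 10⁻³) = 4.271 mm.
Required leg w = t_e / 0.707 = 6.041 mm → use 7 mm.

w = 7 mm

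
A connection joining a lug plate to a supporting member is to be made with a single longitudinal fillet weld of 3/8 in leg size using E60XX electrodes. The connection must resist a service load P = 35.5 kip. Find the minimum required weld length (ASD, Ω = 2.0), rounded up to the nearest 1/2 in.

E60XX → F_EXX = 60 ksi.
Throat t_e = 0.707 × 0.375 = 0.2651 in.
r_n/Ω = (0.6 × 60 × 0.2651) / 2.0 = 4.772 kip/in.
L_req = P / (r_n/Ω) = 35.5 / 4.772 = 7.439 in total.
Round up → use L = 7.5 in.

L = 7.5 in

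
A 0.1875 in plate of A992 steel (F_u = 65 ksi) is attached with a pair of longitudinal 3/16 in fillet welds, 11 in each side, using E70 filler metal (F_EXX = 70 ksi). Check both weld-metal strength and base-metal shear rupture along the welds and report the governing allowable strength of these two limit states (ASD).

t_e = 0.707 × 0.1875 = 0.1326 in; L = 22 in.
Weld metal: R_n/Ω = (1/2.0) × 0.6 × 70 × 0.1326 × 22 = 61.24 kips.
Base metal (shear rupture): R_n/Ω = (1/2.0) × 0.6 × 65 × 0.1875 × 22 = 80.44 kips.
Governing: weld metal.

R_n/Ω ≈ 61.2 kips (weld metal governs)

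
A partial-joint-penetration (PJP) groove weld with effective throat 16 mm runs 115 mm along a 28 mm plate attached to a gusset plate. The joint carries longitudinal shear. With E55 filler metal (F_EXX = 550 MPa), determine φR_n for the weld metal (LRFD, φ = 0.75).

φR_n ≈ 455 kN

Effective throat (given) t_e = 16 mm.
A_we = 16 × 115 = 1840 mm².
F_nw = 0.6 F_EXX = 330 MPa.
φR_n = 0.75 × 330 × 1840 × 10⁻³ = 455.4 kN.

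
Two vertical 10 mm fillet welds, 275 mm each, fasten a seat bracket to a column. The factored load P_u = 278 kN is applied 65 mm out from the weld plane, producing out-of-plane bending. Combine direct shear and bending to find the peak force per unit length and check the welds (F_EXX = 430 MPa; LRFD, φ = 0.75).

L_w = 2 × 275 = 550 mm; section modulus (unit throat) S = 2 × L²/6 = 25210 mm².
Direct shear f_v = P/L_w = 278×10³/550 = 505.5 N/mm.
Moment M = P × e = 278×10³ × 65 = 18070000 N·mm; bending f_b = M/S = 716.8 N/mm.
f_max = √(f_v² + f_b²) = √(505.5² + 716.8²) = 877.1 N/mm.
φr_n = 0.75 × 0.6 × 430 × (0.707 × 10) = 1368 N/mm → adequate.

f_max ≈ 877 N/mm; adequate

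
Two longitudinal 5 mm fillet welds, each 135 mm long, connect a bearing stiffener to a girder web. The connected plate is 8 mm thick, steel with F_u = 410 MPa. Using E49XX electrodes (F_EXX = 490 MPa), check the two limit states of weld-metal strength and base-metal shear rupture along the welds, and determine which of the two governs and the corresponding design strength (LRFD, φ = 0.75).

φR_n ≈ 210 kN (weld metal governs)

t_e = 0.707 × 5 = 3.535 mm; L = 270 mm.
Weld metal: φR_n = 0.75 × 0.6 × 490 × 3.535 × 270 × 10⁻³ = 210.5 kN.
Base metal (shear rupture): φR_n = 0.75 × 0.6 × 410 × 8 × 270 × 10⁻³ = 398.5 kN.
Governing: weld metal.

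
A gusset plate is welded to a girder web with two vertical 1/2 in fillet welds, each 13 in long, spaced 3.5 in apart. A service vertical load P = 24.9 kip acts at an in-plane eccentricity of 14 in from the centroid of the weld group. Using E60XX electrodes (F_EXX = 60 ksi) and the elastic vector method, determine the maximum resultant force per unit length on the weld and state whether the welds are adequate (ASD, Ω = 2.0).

f_max ≈ 5.59 kip/in; adequate

Total weld length L_w = 26 in. Treat welds as unit-width lines.
Polar moment about centroid: J = 2[d³/12 + d(b/2)²] = 2[13³/12 + 13×1.75²] = 445.8 in³.
Direct shear f_v = P/L_w = 24.9 / 26 = 0.9577 kip/in (vertical).
Torsion M = P·e = 24.9 × 14 = 348.6 kip·in.
Critical point at (x, y) = (1.75, 6.5) from centroid. f_tx = M·y/J = 5.083 kip/in; f_ty = M·x/J = 1.368 kip/in.
Resultant f_max = √[f_tx² + (f_v + f_ty)²] = √[5.083² + (0.9577 + 1.368)²] = 5.59 kip/in.
Capacity per unit length: r_n/Ω = (1/2.0) × 0.6 × 60 × (0.707 × 0.5) = 6.363 kip/in.
5.59 ≤ 6.363 → adequate.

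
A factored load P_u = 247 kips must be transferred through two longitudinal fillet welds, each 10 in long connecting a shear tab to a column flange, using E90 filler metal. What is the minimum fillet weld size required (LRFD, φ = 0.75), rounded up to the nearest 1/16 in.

E90XX → F_EXX = 90 ksi.
Total weld length L = 20 in.
Required throat t_e = P_u / (φ × 0.6 F_EXX × L) = 247 / (0.75 × 0.6 × 90 × 20) = 0.3049 in.
Required leg w = t_e / 0.707 = 0.4313 in → use 7/16 in.

w = 7/16 in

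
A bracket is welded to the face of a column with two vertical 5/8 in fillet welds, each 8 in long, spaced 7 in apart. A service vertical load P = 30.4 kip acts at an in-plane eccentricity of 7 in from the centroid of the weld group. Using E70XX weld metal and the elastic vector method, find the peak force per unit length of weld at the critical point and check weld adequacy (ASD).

f_max ≈ 5.46 kip/in; adequate

E70XX → F_EXX = 70 ksi.
Total weld length L_w = 16 in. Treat welds as unit-width lines.
Polar moment about centroid: J = 2[d³/12 + d(b/2)²] = 2[8³/12 + 8×3.5²] = 281.3 in³.
Direct shear f_v = P/L_w = 30.4 / 16 = 1.9 kip/in (vertical).
Torsion M = P·e = 30.4 × 7 = 212.8 kip·in.
Critical point at (x, y) = (3.5, 4) from centroid. f_tx = M·y/J = 3.026 kip/in; f_ty = M·x/J = 2.647 kip/in.
Resultant f_max = √[f_tx² + (f_v + f_ty)²] = √[3.026² + (1.9 + 2.647)²] = 5.462 kip/in.
Capacity per unit length: r_n/Ω = (1/2.0) × 0.6 × 70 × (0.707 × 0.625) = 9.279 kip/in.
5.462 ≤ 9.279 → adequate.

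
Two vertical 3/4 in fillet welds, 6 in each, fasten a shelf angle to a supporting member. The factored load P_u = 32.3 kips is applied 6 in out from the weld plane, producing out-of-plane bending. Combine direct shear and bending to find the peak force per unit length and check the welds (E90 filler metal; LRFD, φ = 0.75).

f_max ≈ 16.4 kip/in; adequate

E90XX → F_EXX = 90 ksi.
L_w = 2 × 6 = 12 in; section modulus (unit throat) S = 2 × L²/6 = 12 in².
Direct shear f_v = P/L_w = 32.3/12 = 2.692 kip/in.
Moment M = P × e = 32.3 × 6 = 193.8 kip·in; bending f_b = M/S = 16.15 kip/in.
f_max = √(f_v² + f_b²) = √(2.692² + 16.15²) = 16.37 kip/in.
φr_n = 0.75 × 0.6 × 90 × (0.707 × 0.75) = 21.48 kip/in → adequate.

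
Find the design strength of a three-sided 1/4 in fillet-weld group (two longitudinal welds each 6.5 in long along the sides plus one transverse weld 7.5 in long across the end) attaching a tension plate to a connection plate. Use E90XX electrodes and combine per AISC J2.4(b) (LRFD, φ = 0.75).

E90XX → F_EXX = 90 ksi.
t_e = 0.707 × 0.25 = 0.1767 in.
R_nwl = 0.6 × 90 × 0.1767 × 13 = 124.1 kips (longitudinal, 2 welds).
R_nwt = 0.6 × 90 × 0.1767 × 7.5 = 71.58 kips (transverse, base value).
(i) R_nwl + R_nwt = 195.7 kips; (ii) 0.85 R_nwl + 1.5 R_nwt = 212.8 kips.
R_n = max = 212.8 kips [governs: (ii)]; φR_n = 159.6 kips.

φR_n ≈ 160 kips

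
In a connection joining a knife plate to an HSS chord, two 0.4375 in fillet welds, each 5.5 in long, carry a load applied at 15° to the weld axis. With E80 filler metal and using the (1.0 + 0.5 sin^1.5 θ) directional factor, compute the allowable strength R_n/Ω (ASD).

R_n/Ω ≈ 87 kips

E80XX → F_EXX = 80 ksi.
t_e = 0.707 × 0.4375 = 0.3093 in; A_we = 0.3093 × 11 = 3.402 in².
Directional factor: 1.0 + 0.5 sin^1.5(15°) = 1.066.
F_nw = 0.6 × 80 × 1.066 = 51.16 ksi.
R_n/Ω = (51.16 × 3.402) / 2.0 = 87.03 kips.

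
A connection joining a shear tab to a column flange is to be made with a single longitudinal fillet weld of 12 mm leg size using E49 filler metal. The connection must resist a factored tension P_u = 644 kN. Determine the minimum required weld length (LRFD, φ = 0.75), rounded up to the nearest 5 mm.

L = 345 mm

E49XX → F_EXX = 490 MPa.
Throat t_e = 0.707 × 12 = 8.484 mm.
φr_n = 0.75 × 0.6 × 490 × 8.484 × 10⁻³ = 1.871 kN/mm.
L_req = P_u / φr_n = 644 / 1.871 = 344.3 mm total.
Round up → use L = 345 mm.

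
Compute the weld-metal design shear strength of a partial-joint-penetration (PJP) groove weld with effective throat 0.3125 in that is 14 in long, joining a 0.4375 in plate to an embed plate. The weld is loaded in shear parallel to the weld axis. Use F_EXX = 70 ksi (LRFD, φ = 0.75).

Effective throat (given) t_e = 0.3125 in.
A_we = 0.3125 × 14 = 4.375 in².
F_nw = 0.6 F_EXX = 42 ksi.
φR_n = 0.75 × 42 × 4.375 = 137.8 kips.

φR_n ≈ 138 kips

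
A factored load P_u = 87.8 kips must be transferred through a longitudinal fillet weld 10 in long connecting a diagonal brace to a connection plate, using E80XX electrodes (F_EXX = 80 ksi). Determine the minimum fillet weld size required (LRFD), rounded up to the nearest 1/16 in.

Total weld length L = 10 in.
Required throat t_e = P_u / (φ × 0.6 F_EXX × L) = 87.8 / (0.75 × 0.6 × 80 × 10) = 0.2439 in.
Required leg w = t_e / 0.707 = 0.345 in → use 3/8 in.

w = 3/8 in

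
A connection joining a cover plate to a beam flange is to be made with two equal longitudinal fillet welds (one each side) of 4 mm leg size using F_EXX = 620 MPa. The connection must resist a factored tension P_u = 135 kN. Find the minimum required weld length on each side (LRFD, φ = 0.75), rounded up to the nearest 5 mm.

Throat t_e = 0.707 × 4 = 2.828 mm.
φr_n = 0.75 × 0.6 × 620 × 2.828 × 10⁻³ = 0.789 kN/mm.
L_req = P_u / φr_n = 135 / 0.789 = 171.1 mm total.
Per side: 171.1 / 2 = 85.55 mm.
Round up → use L = 90 mm on each side.

L = 90 mm on each side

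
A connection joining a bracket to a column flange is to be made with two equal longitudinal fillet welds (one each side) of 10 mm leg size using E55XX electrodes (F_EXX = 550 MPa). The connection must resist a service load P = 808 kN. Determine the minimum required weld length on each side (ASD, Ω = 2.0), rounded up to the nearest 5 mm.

L = 350 mm on each side

Throat t_e = 0.707 × 10 = 7.07 mm.
r_n/Ω = (0.6 × 550 × 7.07) / 2.0 = 1167 N/mm = 1.167 kN/mm.
L_req = P / (r_n/Ω) = 808 / 1.167 = 692.6 mm total.
Per side: 692.6 / 2 = 346.3 mm.
Round up → use L = 350 mm on each side.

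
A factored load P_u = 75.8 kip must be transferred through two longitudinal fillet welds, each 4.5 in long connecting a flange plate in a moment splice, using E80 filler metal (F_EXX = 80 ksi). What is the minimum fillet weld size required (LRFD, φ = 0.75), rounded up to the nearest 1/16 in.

Total weld length L = 9 in.
Required throat t_e = P_u / (φ × 0.6 F_EXX × L) = 75.8 / (0.75 × 0.6 × 80 × 9) = 0.234 in.
Required leg w = t_e / 0.707 = 0.3309 in → use 3/8 in.

w = 3/8 in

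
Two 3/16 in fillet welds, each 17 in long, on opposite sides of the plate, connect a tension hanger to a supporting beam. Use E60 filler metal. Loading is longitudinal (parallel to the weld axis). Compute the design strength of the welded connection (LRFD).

φR_n ≈ 122 kips

E60XX → F_EXX = 60 ksi.
Effective throat t_e = 0.707 × 0.1875 = 0.1326 in.
Total length L = 34 in; A_we = 0.1326 × 34 = 4.507 in².
F_nw = 0.6 F_EXX = 0.6 × 60 = 36 ksi.
φR_n = 0.75 × 36 × 4.507 = 121.7 kips.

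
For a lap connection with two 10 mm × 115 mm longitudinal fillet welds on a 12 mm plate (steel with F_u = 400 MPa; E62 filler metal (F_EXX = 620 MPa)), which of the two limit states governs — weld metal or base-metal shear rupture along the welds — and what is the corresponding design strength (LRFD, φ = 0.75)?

t_e = 0.707 × 10 = 7.07 mm; L = 230 mm.
Weld metal: φR_n = 0.75 × 0.6 × 620 × 7.07 × 230 × 10⁻³ = 453.7 kN.
Base metal (shear rupture): φR_n = 0.75 × 0.6 × 400 × 12 × 230 × 10⁻³ = 496.8 kN.
Governing: weld metal.

φR_n ≈ 454 kN (weld metal governs)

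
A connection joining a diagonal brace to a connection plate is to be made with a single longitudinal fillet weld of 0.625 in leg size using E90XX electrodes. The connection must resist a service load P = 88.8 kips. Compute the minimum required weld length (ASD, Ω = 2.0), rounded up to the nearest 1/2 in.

E90XX → F_EXX = 90 ksi.
Throat t_e = 0.707 × 0.625 = 0.4419 in.
r_n/Ω = (0.6 × 90 × 0.4419) / 2.0 = 11.93 kip/in.
L_req = P / (r_n/Ω) = 88.8 / 11.93 = 7.443 in total.
Round up → use L = 7.5 in.

L = 7.5 in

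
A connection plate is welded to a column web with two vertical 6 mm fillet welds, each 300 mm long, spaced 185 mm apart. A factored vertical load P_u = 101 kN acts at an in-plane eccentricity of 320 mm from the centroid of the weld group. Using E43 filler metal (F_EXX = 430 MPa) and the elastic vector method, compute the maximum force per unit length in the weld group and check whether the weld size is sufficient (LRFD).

Total weld length L_w = 600 mm. Treat welds as unit-width lines.
Polar moment about centroid: J = 2[d³/12 + d(b/2)²] = 2[300³/12 + 300×92.5²] = 9634000 mm³.
Direct shear f_v = P/L_w = 101×10³ / 600 = 168.3 N/mm (vertical).
Torsion M = P·e = 101×10³ × 320 = 32320000 N·mm.
Critical point at (x, y) = (92.5, 150) from centroid. f_tx = M·y/J = 503.2 N/mm; f_ty = M·x/J = 310.3 N/mm.
Resultant f_max = √[f_tx² + (f_v + f_ty)²] = √[503.2² + (168.3 + 310.3)²] = 694.5 N/mm.
Capacity per unit length: φr_n = 0.75 × 0.6 × 430 × (0.707 × 6) = 820.8 N/mm.
694.5 ≤ 820.8 → adequate.

f_max ≈ 695 N/mm; adequate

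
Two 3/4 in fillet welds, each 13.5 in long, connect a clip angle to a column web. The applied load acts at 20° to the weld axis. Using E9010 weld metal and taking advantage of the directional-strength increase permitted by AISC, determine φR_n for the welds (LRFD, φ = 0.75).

φR_n ≈ 638 kips

E90XX → F_EXX = 90 ksi.
t_e = 0.707 × 0.75 = 0.5302 in; A_we = 0.5302 × 27 = 14.32 in².
Directional factor: 1.0 + 0.5 sin^1.5(20°) = 1.1.
F_nw = 0.6 × 90 × 1.1 = 59.4 ksi.
φR_n = 0.75 × 59.4 × 14.32 = 637.8 kips.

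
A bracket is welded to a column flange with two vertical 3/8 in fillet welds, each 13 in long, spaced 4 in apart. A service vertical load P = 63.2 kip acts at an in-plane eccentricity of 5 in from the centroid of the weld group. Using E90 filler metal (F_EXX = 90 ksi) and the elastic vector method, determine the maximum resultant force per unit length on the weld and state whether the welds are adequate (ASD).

Total weld length L_w = 26 in. Treat welds as unit-width lines.
Polar moment about centroid: J = 2[d³/12 + d(b/2)²] = 2[13³/12 + 13×2²] = 470.2 in³.
Direct shear f_v = P/L_w = 63.2 / 26 = 2.431 kip/in (vertical).
Torsion M = P·e = 63.2 × 5 = 316 kip·in.
Critical point at (x, y) = (2, 6.5) from centroid. f_tx = M·y/J = 4.369 kip/in; f_ty = M·x/J = 1.344 kip/in.
Resultant f_max = √[f_tx² + (f_v + f_ty)²] = √[4.369² + (2.431 + 1.344)²] = 5.774 kip/in.
Capacity per unit length: r_n/Ω = (1/2.0) × 0.6 × 90 × (0.707 × 0.375) = 7.158 kip/in.
5.774 ≤ 7.158 → adequate.

f_max ≈ 5.77 kip/in; adequate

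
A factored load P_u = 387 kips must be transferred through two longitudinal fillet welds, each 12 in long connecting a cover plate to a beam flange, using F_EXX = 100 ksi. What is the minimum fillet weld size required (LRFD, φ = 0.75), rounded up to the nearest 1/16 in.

Total weld length L = 24 in.
Required throat t_e = P_u / (φ × 0.6 F_EXX × L) = 387 / (0.75 × 0.6 × 100 × 24) = 0.3583 in.
Required leg w = t_e / 0.707 = 0.5068 in → use 9/16 in.

w = 9/16 in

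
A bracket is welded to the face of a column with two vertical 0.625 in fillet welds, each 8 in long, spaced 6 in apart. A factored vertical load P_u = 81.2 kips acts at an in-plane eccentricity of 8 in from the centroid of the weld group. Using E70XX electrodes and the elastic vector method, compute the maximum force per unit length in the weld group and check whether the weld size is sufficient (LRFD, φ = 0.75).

f_max ≈ 17.7 kip/in; NOT adequate

E70XX → F_EXX = 70 ksi.
Total weld length L_w = 16 in. Treat welds as unit-width lines.
Polar moment about centroid: J = 2[d³/12 + d(b/2)²] = 2[8³/12 + 8×3²] = 229.3 in³.
Direct shear f_v = P/L_w = 81.2 / 16 = 5.075 kip/in (vertical).
Torsion M = P·e = 81.2 × 8 = 649.6 kip·in.
Critical point at (x, y) = (3, 4) from centroid. f_tx = M·y/J = 11.33 kip/in; f_ty = M·x/J = 8.498 kip/in.
Resultant f_max = √[f_tx² + (f_v + f_ty)²] = √[11.33² + (5.075 + 8.498)²] = 17.68 kip/in.
Capacity per unit length: φr_n = 0.75 × 0.6 × 70 × (0.707 × 0.625) = 13.92 kip/in.
17.68 > 13.92 → NOT adequate.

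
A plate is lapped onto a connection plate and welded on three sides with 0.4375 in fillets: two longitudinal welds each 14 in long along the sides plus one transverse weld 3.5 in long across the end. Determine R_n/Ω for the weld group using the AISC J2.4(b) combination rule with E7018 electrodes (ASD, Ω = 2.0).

R_n/Ω ≈ 205 kip

E70XX → F_EXX = 70 ksi.
t_e = 0.707 × 0.4375 = 0.3093 in.
R_nwl = 0.6 × 70 × 0.3093 × 28 = 363.8 kip (longitudinal, 2 welds).
R_nwt = 0.6 × 70 × 0.3093 × 3.5 = 45.47 kip (transverse, base value).
(i) R_nwl + R_nwt = 409.2 kip; (ii) 0.85 R_nwl + 1.5 R_nwt = 377.4 kip.
R_n = max = 409.2 kip [governs: (i)]; R_n/Ω = 204.6 kip.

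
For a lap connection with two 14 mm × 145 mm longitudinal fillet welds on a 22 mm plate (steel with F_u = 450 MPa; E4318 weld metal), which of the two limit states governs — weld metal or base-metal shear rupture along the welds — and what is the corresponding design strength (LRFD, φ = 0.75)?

φR_n ≈ 555 kN (weld metal governs)

E43XX → F_EXX = 430 MPa.
t_e = 0.707 × 14 = 9.898 mm; L = 290 mm.
Weld metal: φR_n = 0.75 × 0.6 × 430 × 9.898 × 290 × 10⁻³ = 555.4 kN.
Base metal (shear rupture): φR_n = 0.75 × 0.6 × 450 × 22 × 290 × 10⁻³ = 1292 kN.
Governing: weld metal.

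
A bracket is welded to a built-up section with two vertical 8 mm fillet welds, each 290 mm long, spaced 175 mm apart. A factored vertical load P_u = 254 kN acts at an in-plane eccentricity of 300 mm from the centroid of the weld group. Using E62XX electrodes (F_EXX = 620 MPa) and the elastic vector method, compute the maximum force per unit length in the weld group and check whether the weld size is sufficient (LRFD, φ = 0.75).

Total weld length L_w = 580 mm. Treat welds as unit-width lines.
Polar moment about centroid: J = 2[d³/12 + d(b/2)²] = 2[290³/12 + 290×87.5²] = 8505000 mm³.
Direct shear f_v = P/L_w = 254×10³ / 580 = 437.9 N/mm (vertical).
Torsion M = P·e = 254×10³ × 300 = 76200000 N·mm.
Critical point at (x, y) = (87.5, 145) from centroid. f_tx = M·y/J = 1299 N/mm; f_ty = M·x/J = 783.9 N/mm.
Resultant f_max = √[f_tx² + (f_v + f_ty)²] = √[1299² + (437.9 + 783.9)²] = 1783 N/mm.
Capacity per unit length: φr_n = 0.75 × 0.6 × 620 × (0.707 × 8) = 1578 N/mm.
1783 > 1578 → NOT adequate.

f_max ≈ 1780 N/mm; NOT adequate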